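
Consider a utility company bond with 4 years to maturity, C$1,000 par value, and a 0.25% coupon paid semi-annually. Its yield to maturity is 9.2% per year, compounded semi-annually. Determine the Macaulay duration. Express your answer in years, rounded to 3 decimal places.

Periodic yield y = 0.046. Discount each cash flow and weight by its period:
  t   CF        PV=CF/(1+0.046)^t    t·PV
  1         1.25         1.1950         1.1950
  2         1.25         1.1425         2.2849
  3         1.25         1.0922         3.2767
  4         1.25         1.0442         4.1768
  5         1.25         0.9983         4.9914
  6         1.25         0.9544         5.7263
  7         1.25         0.9124         6.3868
  8     1,001.25       698.6973     5,589.5782
  Σ                    706.0363     5,617.6162
Price P = Σ PV = 706.0363.
Macaulay duration = Σ(t·PV) / P = 5,617.6162 / 706.0363 = 7.95655 half-year periods.
In years: 7.95655 / 2 = 3.97828 years.

3.978 years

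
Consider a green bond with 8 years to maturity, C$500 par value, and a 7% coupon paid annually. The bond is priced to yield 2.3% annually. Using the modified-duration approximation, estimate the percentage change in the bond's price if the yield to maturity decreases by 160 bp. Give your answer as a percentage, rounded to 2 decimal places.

+10.37%

Periodic yield y = 0.023. Modified duration first:
  t   CF        PV=CF/(1+0.023)^t    t·PV
  1        35.00        34.2131        34.2131
  2        35.00        33.4439        66.8878
  3        35.00        32.6920        98.0759
  4        35.00        31.9570       127.8279
  5        35.00        31.2385       156.1924
  6        35.00        30.5361       183.2169
  7        35.00        29.8496       208.9472
  8       535.00       446.0142     3,568.1138
  Σ                    669.9444     4,443.4750
P = 669.9444; D_Mac = 6.63260 yrs; D_mod = 6.63260/(1+0.023) = 6.48348 yrs.
ΔP/P ≈ -D_mod · Δy = -6.48348 × (-0.016) = +0.103736 = +10.3736%.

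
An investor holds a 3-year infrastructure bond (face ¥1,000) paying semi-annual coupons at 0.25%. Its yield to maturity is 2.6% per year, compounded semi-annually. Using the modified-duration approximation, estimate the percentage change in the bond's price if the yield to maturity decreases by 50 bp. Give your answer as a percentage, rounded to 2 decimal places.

Periodic yield y = 0.013. Modified duration first:
  t   CF        PV=CF/(1+0.013)^t    t·PV
  1         1.25         1.2340         1.2340
  2         1.25         1.2181         2.4362
  3         1.25         1.2025         3.6075
  4         1.25         1.1871         4.7482
  5         1.25         1.1718         5.8591
  6     1,001.25       926.5863     5,559.5176
  Σ                    932.5997     5,577.4026
P = 932.5997; D_Mac = 5.98049 half-year periods = 2.99024 yrs; D_mod = 2.99024/(1+0.013) = 2.95187 yrs.
ΔP/P ≈ -D_mod · Δy = -2.95187 × (-0.005) = +0.014759 = +1.4759%.

+1.48%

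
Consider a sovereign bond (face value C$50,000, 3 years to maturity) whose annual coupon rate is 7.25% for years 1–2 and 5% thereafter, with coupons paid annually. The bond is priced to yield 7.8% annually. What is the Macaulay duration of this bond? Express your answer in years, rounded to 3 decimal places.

2.797 years

Periodic yield y = 0.078. Discount each cash flow and weight by its year:
  t   CF        PV=CF/(1+0.078)^t    t·PV
  1     3,625.00     3,362.7087     3,362.7087
  2     3,625.00     3,119.3958     6,238.7917
  3    52,500.00    41,908.5872   125,725.7617
  Σ                 48,390.6918   135,327.2621
Price P = Σ PV = 48,390.6918.
Macaulay duration = Σ(t·PV) / P = 135,327.2621 / 48,390.6918 = 2.79656 years.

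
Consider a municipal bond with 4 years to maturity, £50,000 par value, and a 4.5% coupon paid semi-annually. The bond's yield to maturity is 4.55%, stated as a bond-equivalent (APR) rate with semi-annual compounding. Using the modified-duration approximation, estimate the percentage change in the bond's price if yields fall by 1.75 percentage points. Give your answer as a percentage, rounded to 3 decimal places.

+6.339%

Periodic yield y = 0.02275. Modified duration first:
  t   CF        PV=CF/(1+0.02275)^t    t·PV
  1     1,125.00     1,099.9756     1,099.9756
  2     1,125.00     1,075.5078     2,151.0155
  3     1,125.00     1,051.5842     3,154.7526
  4     1,125.00     1,028.1928     4,112.7713
  5     1,125.00     1,005.3218     5,026.6088
  6     1,125.00       982.9594     5,897.7566
  7     1,125.00       961.0945     6,727.6617
  8    51,125.00    42,704.8711   341,638.9691
  Σ                 49,909.5072   369,809.5111
P = 49,909.5072; D_Mac = 7.40960 half-year periods = 3.70480 yrs; D_mod = 3.70480/(1+0.02275) = 3.62239 yrs.
ΔP/P ≈ -D_mod · Δy = -3.62239 × (-0.0175) = +0.063392 = +6.3392%.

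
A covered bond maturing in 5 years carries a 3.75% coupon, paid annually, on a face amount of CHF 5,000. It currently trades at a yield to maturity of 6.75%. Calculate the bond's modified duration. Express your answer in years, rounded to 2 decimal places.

Periodic yield y = 0.0675. First find Macaulay duration:
  t   CF        PV=CF/(1+0.0675)^t    t·PV
  1       187.50       175.6440       175.6440
  2       187.50       164.5377       329.0755
  3       187.50       154.1337       462.4011
  4       187.50       144.3875       577.5502
  5     5,187.50     3,742.1285    18,710.6423
  Σ                  4,380.8315    20,255.3131
P = 4,380.8315; Macaulay duration = 20,255.3131 / 4,380.8315 = 4.62362 years.
Modified duration = D_Mac / (1 + y) = 4.62362 / 1.0675 = 4.33126 years.

4.33 years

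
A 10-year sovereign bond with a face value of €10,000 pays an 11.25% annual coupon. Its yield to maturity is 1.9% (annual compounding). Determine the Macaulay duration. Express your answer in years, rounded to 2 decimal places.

7.44 years

Periodic yield y = 0.019. Discount each cash flow and weight by its year:
  t   CF        PV=CF/(1+0.019)^t    t·PV
  1     1,125.00     1,104.0236     1,104.0236
  2     1,125.00     1,083.4382     2,166.8765
  3     1,125.00     1,063.2367     3,189.7102
  4     1,125.00     1,043.4119     4,173.6476
  5     1,125.00     1,023.9567     5,119.7836
  6     1,125.00     1,004.8643     6,029.1858
  7     1,125.00       986.1279     6,902.8951
  8     1,125.00       967.7408     7,741.9264
  9     1,125.00       949.6966     8,547.2691
  10   11,125.00     9,216.3335    92,163.3346
  Σ                 18,442.8301   137,138.6524
Price P = Σ PV = 18,442.8301.
Macaulay duration = Σ(t·PV) / P = 137,138.6524 / 18,442.8301 = 7.43588 years.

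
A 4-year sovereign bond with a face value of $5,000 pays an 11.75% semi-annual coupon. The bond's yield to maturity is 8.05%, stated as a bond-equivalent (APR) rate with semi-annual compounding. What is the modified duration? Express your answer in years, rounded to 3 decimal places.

Periodic yield y = 0.04025. First find Macaulay duration:
  t   CF        PV=CF/(1+0.04025)^t    t·PV
  1       293.75       282.3840       282.3840
  2       293.75       271.4579       542.9157
  3       293.75       260.9544       782.8633
  4       293.75       250.8574     1,003.4297
  5       293.75       241.1511     1,205.7555
  6       293.75       231.8203     1,390.9220
  7       293.75       222.8506     1,559.9542
  8     5,293.75     3,860.6607    30,885.2854
  Σ                  5,622.1365    37,653.5100
P = 5,622.1365; Macaulay duration = 37,653.5100 / 5,622.1365 = 6.69737 half-year periods = 3.34868 years.
Modified duration = D_Mac / (1 + y) = 3.34868 / 1.04025 = 3.21911 years.

3.219 years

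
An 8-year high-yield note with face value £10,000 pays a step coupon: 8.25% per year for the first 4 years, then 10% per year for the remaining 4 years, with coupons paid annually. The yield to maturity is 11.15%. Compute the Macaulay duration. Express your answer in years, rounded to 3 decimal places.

Periodic yield y = 0.1115. Discount each cash flow and weight by its year:
  t   CF        PV=CF/(1+0.1115)^t    t·PV
  1       825.00       742.2402       742.2402
  2       825.00       667.7825     1,335.5649
  3       825.00       600.7939     1,802.3818
  4       825.00       540.5254     2,162.1015
  5     1,000.00       589.4577     2,947.2886
  6     1,000.00       530.3263     3,181.9580
  7     1,000.00       477.1267     3,339.8870
  8    11,000.00     4,721.9018    37,775.2142
  Σ                  8,870.1546    53,286.6363
Price P = Σ PV = 8,870.1546.
Macaulay duration = Σ(t·PV) / P = 53,286.6363 / 8,870.1546 = 6.00741 years.

6.007 years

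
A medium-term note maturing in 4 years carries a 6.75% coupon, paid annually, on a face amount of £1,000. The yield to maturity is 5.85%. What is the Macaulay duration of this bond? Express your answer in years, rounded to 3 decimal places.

Periodic yield y = 0.0585. Discount each cash flow and weight by its year:
  t   CF        PV=CF/(1+0.0585)^t    t·PV
  1        67.50        63.7695        63.7695
  2        67.50        60.2451       120.4903
  3        67.50        56.9156       170.7467
  4     1,067.50       850.3632     3,401.4526
  Σ                  1,031.2934     3,756.4591
Price P = Σ PV = 1,031.2934.
Macaulay duration = Σ(t·PV) / P = 3,756.4591 / 1,031.2934 = 3.64247 years.

3.642 years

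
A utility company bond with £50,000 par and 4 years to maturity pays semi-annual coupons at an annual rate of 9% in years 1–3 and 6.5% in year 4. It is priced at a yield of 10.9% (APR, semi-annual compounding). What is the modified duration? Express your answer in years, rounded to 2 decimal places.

3.24 years

Periodic yield y = 0.0545. First find Macaulay duration:
  t   CF        PV=CF/(1+0.0545)^t    t·PV
  1     2,250.00     2,133.7127     2,133.7127
  2     2,250.00     2,023.4354     4,046.8709
  3     2,250.00     1,918.8577     5,756.5731
  4     2,250.00     1,819.6849     7,278.7394
  5     2,250.00     1,725.6376     8,628.1881
  6     2,250.00     1,636.4510     9,818.7062
  7     1,625.00     1,120.7978     7,845.5847
  8    51,625.00    33,766.6046   270,132.8366
  Σ                 46,145.1817   315,641.2116
P = 46,145.1817; Macaulay duration = 315,641.2116 / 46,145.1817 = 6.84018 half-year periods = 3.42009 years.
Modified duration = D_Mac / (1 + y) = 3.42009 / 1.0545 = 3.24333 years.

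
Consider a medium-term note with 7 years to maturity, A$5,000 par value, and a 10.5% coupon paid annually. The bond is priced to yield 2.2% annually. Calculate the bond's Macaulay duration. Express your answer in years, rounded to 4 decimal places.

5.6421 years

Periodic yield y = 0.022. Discount each cash flow and weight by its year:
  t   CF        PV=CF/(1+0.022)^t    t·PV
  1       525.00       513.6986       513.6986
  2       525.00       502.6405     1,005.2811
  3       525.00       491.8205     1,475.4615
  4       525.00       481.2334     1,924.9334
  5       525.00       470.8741     2,354.3706
  6       525.00       460.7379     2,764.4273
  7     5,525.00     4,744.3423    33,210.3958
  Σ                  7,665.3473    43,248.5684
Price P = Σ PV = 7,665.3473.
Macaulay duration = Σ(t·PV) / P = 43,248.5684 / 7,665.3473 = 5.64209 years.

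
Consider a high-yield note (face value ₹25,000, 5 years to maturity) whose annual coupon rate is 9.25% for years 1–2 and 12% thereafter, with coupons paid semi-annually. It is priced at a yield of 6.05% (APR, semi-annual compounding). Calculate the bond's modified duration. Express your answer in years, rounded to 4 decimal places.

Periodic yield y = 0.03025. First find Macaulay duration:
  t   CF        PV=CF/(1+0.03025)^t    t·PV
  1     1,156.25     1,122.3004     1,122.3004
  2     1,156.25     1,089.3476     2,178.6953
  3     1,156.25     1,057.3624     3,172.0873
  4     1,156.25     1,026.3164     4,105.2655
  5     1,500.00     1,292.3440     6,461.7202
  6     1,500.00     1,254.3985     7,526.3909
  7     1,500.00     1,217.5671     8,522.9695
  8     1,500.00     1,181.8171     9,454.5369
  9     1,500.00     1,147.1168    10,324.0514
  10   26,500.00    19,670.6922   196,706.9216
  Σ                 30,059.2626   249,574.9390
P = 30,059.2626; Macaulay duration = 249,574.9390 / 30,059.2626 = 8.30276 half-year periods = 4.15138 years.
Modified duration = D_Mac / (1 + y) = 4.15138 / 1.03025 = 4.02949 years.

4.0295 years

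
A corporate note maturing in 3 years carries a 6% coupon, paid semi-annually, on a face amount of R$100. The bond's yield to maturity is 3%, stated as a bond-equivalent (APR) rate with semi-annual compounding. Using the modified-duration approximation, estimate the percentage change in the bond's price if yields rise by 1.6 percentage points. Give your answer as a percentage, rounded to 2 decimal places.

-4.41%

Periodic yield y = 0.015. Modified duration first:
  t   CF        PV=CF/(1+0.015)^t    t·PV
  1         3.00         2.9557         2.9557
  2         3.00         2.9120         5.8240
  3         3.00         2.8690         8.6069
  4         3.00         2.8266        11.3062
  5         3.00         2.7848        13.9239
  6       103.00        94.1978       565.1871
  Σ                    108.5458       607.8037
P = 108.5458; D_Mac = 5.59951 half-year periods = 2.79976 yrs; D_mod = 2.79976/(1+0.015) = 2.75838 yrs.
ΔP/P ≈ -D_mod · Δy = -2.75838 × (+0.016) = -0.044134 = -4.4134%.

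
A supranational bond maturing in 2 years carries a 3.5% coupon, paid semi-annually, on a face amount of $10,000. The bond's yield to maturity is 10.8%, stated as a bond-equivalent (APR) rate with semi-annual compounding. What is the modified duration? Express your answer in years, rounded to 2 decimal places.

Periodic yield y = 0.054. First find Macaulay duration:
  t   CF        PV=CF/(1+0.054)^t    t·PV
  1       175.00       166.0342       166.0342
  2       175.00       157.5277       315.0553
  3       175.00       149.4570       448.3710
  4    10,175.00     8,244.6453    32,978.5811
  Σ                  8,717.6641    33,908.0415
P = 8,717.6641; Macaulay duration = 33,908.0415 / 8,717.6641 = 3.88958 half-year periods = 1.94479 years.
Modified duration = D_Mac / (1 + y) = 1.94479 / 1.054 = 1.84515 years.

1.85 years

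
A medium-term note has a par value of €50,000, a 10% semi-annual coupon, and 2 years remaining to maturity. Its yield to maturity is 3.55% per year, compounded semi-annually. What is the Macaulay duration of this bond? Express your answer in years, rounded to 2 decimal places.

Periodic yield y = 0.01775. Discount each cash flow and weight by its period:
  t   CF        PV=CF/(1+0.01775)^t    t·PV
  1     2,500.00     2,456.3989     2,456.3989
  2     2,500.00     2,413.5583     4,827.1165
  3     2,500.00     2,371.4648     7,114.3943
  4    52,500.00    48,932.2132   195,728.8528
  Σ                 56,173.6351   210,126.7625
Price P = Σ PV = 56,173.6351.
Macaulay duration = Σ(t·PV) / P = 210,126.7625 / 56,173.6351 = 3.74067 half-year periods.
In years: 3.74067 / 2 = 1.87033 years.

1.87 years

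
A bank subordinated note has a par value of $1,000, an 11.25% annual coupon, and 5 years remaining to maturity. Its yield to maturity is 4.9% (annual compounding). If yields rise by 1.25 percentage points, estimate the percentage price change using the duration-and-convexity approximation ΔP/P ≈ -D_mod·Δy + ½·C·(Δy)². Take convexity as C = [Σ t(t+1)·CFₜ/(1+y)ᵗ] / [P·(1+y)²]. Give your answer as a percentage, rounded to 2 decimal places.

With y = 0.049:
  t   CF        PV=CF/(1+0.049)^t    t·PV        t(t+1)·PV
  1       112.50       107.2450       107.2450         214.4900
  2       112.50       102.2355       204.4709         613.4127
  3       112.50        97.4599       292.3798       1,169.5191
  4       112.50        92.9075       371.6298       1,858.1491
  5     1,112.50       875.8356     4,379.1778      26,275.0671
  Σ                  1,275.6834     5,354.9033      30,130.6380
P = 1,275.6834; D_Mac = 4.19767 yrs; D_mod = 4.00160 yrs; C = 21.46419.
Duration effect: -4.00160 × (+0.0125) = -0.050020
Convexity effect: 0.5 × 21.46419 × (0.0125)² = +0.0016769
ΔP/P ≈ -0.050020 + 0.0016769 = -0.048343 = -4.8343%.

-4.83%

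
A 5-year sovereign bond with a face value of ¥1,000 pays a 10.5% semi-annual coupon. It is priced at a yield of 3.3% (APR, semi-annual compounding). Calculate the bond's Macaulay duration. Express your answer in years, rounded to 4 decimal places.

4.1626 years

Periodic yield y = 0.0165. Discount each cash flow and weight by its period:
  t   CF        PV=CF/(1+0.0165)^t    t·PV
  1        52.50        51.6478        51.6478
  2        52.50        50.8095       101.6189
  3        52.50        49.9847       149.9541
  4        52.50        49.1733       196.6934
  5        52.50        48.3752       241.8758
  6        52.50        47.5899       285.5395
  7        52.50        46.8174       327.7220
  8        52.50        46.0575       368.4599
  9        52.50        45.3099       407.7889
  10    1,052.50       893.6105     8,936.1052
  Σ                  1,329.3757    11,067.4056
Price P = Σ PV = 1,329.3757.
Macaulay duration = Σ(t·PV) / P = 11,067.4056 / 1,329.3757 = 8.32527 half-year periods.
In years: 8.32527 / 2 = 4.16263 years.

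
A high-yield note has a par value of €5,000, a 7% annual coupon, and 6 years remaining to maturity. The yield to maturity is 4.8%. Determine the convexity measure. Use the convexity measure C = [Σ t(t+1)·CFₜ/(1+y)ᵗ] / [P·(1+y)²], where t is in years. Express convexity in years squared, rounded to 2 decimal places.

31.09

With y = 0.048:
  t   CF        PV=CF/(1+0.048)^t    t·PV        t(t+1)·PV
  1       350.00       333.9695       333.9695         667.9389
  2       350.00       318.6732       637.3463       1,912.0389
  3       350.00       304.0774       912.2323       3,648.9292
  4       350.00       290.1502     1,160.6009       5,803.0045
  5       350.00       276.8609     1,384.3045       8,305.8271
  6     5,350.00     4,038.1838    24,229.1030     169,603.7211
  Σ                  5,561.9150    28,657.5565     189,941.4599
P = 5,561.9150.
Convexity = Σ t(t+1)·PV / [P·(1+y)²] = 189,941.4599 / (5,561.9150 × 1.098304) = 31.09373.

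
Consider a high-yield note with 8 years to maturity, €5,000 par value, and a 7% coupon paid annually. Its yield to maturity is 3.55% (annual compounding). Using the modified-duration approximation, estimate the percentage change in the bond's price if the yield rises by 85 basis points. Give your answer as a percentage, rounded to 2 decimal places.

Periodic yield y = 0.0355. Modified duration first:
  t   CF        PV=CF/(1+0.0355)^t    t·PV
  1       350.00       338.0010       338.0010
  2       350.00       326.4133       652.8266
  3       350.00       315.2229       945.6686
  4       350.00       304.4161     1,217.6644
  5       350.00       293.9798     1,469.8991
  6       350.00       283.9013     1,703.4080
  7       350.00       274.1684     1,919.1785
  8     5,350.00     4,047.1841    32,377.4725
  Σ                  6,183.2868    40,624.1187
P = 6,183.2868; D_Mac = 6.56999 yrs; D_mod = 6.56999/(1+0.0355) = 6.34475 yrs.
ΔP/P ≈ -D_mod · Δy = -6.34475 × (+0.0085) = -0.053930 = -5.3930%.

-5.39%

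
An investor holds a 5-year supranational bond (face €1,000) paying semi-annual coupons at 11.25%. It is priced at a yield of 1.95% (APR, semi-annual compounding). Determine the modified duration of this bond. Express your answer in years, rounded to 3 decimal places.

4.112 years

Periodic yield y = 0.00975. First find Macaulay duration:
  t   CF        PV=CF/(1+0.00975)^t    t·PV
  1        56.25        55.7069        55.7069
  2        56.25        55.1690       110.3379
  3        56.25        54.6363       163.9088
  4        56.25        54.1087       216.4348
  5        56.25        53.5862       267.9312
  6        56.25        53.0688       318.4129
  7        56.25        52.5564       367.8947
  8        56.25        52.0489       416.3913
  9        56.25        51.5463       463.9170
  10    1,056.25       958.5794     9,585.7943
  Σ                  1,441.0069    11,966.7296
P = 1,441.0069; Macaulay duration = 11,966.7296 / 1,441.0069 = 8.30442 half-year periods = 4.15221 years.
Modified duration = D_Mac / (1 + y) = 4.15221 / 1.00975 = 4.11212 years.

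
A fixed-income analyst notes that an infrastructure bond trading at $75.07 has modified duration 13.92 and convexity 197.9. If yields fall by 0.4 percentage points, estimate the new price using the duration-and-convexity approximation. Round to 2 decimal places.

Duration effect: -D_mod·Δy = -13.92 × (-0.004) = +0.055680
Convexity effect: ½·C·(Δy)² = 0.5 × 197.9 × (-0.004)² = +0.0015832
ΔP/P ≈ +0.055680 + 0.0015832 = +0.0572632
New price ≈ 75.07 × (1 + 0.0572632) = 79.368748424.

$79.37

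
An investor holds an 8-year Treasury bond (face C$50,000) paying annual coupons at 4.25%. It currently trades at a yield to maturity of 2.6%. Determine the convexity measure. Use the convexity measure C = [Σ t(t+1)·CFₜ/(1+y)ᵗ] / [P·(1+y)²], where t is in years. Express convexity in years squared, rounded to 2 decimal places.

57.22

With y = 0.026:
  t   CF        PV=CF/(1+0.026)^t    t·PV        t(t+1)·PV
  1     2,125.00     2,071.1501     2,071.1501       4,142.3002
  2     2,125.00     2,018.6648     4,037.3296      12,111.9889
  3     2,125.00     1,967.5096     5,902.5287      23,610.1148
  4     2,125.00     1,917.6506     7,670.6026      38,353.0129
  5     2,125.00     1,869.0552     9,345.2761      56,071.6563
  6     2,125.00     1,821.6912    10,930.1474      76,511.0320
  7     2,125.00     1,775.5275    12,428.6927      99,429.5413
  8    52,125.00    42,448.9724   339,591.7795   3,056,326.0158
  Σ                 55,890.2215   391,977.5067   3,366,555.6622
P = 55,890.2215.
Convexity = Σ t(t+1)·PV / [P·(1+y)²] = 3,366,555.6622 / (55,890.2215 × 1.052676) = 57.22097.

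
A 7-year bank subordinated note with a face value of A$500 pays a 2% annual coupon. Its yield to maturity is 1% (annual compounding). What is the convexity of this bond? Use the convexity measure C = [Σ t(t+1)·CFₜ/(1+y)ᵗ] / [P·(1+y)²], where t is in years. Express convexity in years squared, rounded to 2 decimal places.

With y = 0.01:
  t   CF        PV=CF/(1+0.01)^t    t·PV        t(t+1)·PV
  1        10.00         9.9010         9.9010          19.8020
  2        10.00         9.8030        19.6059          58.8178
  3        10.00         9.7059        29.1177         116.4708
  4        10.00         9.6098        38.4392         192.1961
  5        10.00         9.5147        47.5733         285.4397
  6        10.00         9.4205        56.5227         395.6590
  7       510.00       475.6862     3,329.8035      26,638.4276
  Σ                    533.6410     3,530.9633      27,706.8130
P = 533.6410.
Convexity = Σ t(t+1)·PV / [P·(1+y)²] = 27,706.8130 / (533.6410 × 1.020100) = 50.89729.

50.90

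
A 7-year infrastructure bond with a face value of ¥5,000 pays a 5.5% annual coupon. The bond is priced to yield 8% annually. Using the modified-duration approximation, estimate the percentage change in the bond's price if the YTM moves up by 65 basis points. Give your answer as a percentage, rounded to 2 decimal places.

Periodic yield y = 0.08. Modified duration first:
  t   CF        PV=CF/(1+0.08)^t    t·PV
  1       275.00       254.6296       254.6296
  2       275.00       235.7682       471.5364
  3       275.00       218.3039       654.9116
  4       275.00       202.1332       808.5328
  5       275.00       187.1604       935.8019
  6       275.00       173.2966     1,039.7799
  7     5,275.00     3,077.9118    21,545.3828
  Σ                  4,349.2037    25,710.5750
P = 4,349.2037; D_Mac = 5.91156 yrs; D_mod = 5.91156/(1+0.08) = 5.47367 yrs.
ΔP/P ≈ -D_mod · Δy = -5.47367 × (+0.0065) = -0.035579 = -3.5579%.

-3.56%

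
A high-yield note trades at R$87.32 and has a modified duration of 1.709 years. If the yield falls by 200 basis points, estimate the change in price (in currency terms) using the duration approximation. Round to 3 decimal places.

Duration approximation: ΔP/P ≈ -D_mod · Δy = -1.709 × (-0.02) = +0.034180.
ΔP ≈ 87.32 × (+0.034180) = +2.9845976.

+R$2.985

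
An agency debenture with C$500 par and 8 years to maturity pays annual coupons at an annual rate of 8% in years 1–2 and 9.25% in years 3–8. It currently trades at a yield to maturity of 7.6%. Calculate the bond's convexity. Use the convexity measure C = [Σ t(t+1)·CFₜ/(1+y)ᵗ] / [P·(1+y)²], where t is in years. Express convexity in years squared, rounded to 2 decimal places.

43.55

With y = 0.076:
  t   CF        PV=CF/(1+0.076)^t    t·PV        t(t+1)·PV
  1        40.00        37.1747        37.1747          74.3494
  2        40.00        34.5490        69.0980         207.2940
  3        46.25        37.1257       111.3772         445.5087
  4        46.25        34.5035       138.0138         690.0692
  5        46.25        32.0664       160.3321         961.9924
  6        46.25        29.8015       178.8090       1,251.6630
  7        46.25        27.6966       193.8759       1,551.0074
  8       546.25       304.0138     2,432.1103      21,888.9927
  Σ                    536.9312     3,320.7910      27,070.8767
P = 536.9312.
Convexity = Σ t(t+1)·PV / [P·(1+y)²] = 27,070.8767 / (536.9312 × 1.157776) = 43.54709.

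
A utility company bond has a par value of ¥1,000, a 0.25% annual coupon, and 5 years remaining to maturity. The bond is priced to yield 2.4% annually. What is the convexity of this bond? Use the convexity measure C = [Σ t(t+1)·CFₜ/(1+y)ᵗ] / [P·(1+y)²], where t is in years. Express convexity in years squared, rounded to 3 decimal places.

With y = 0.024:
  t   CF        PV=CF/(1+0.024)^t    t·PV        t(t+1)·PV
  1         2.50         2.4414         2.4414           4.8828
  2         2.50         2.3842         4.7684          14.3051
  3         2.50         2.3283         6.9849          27.9397
  4         2.50         2.2737         9.0949          45.4747
  5     1,002.50       890.3989     4,451.9943      26,711.9660
  Σ                    899.8265     4,475.2840      26,804.5683
P = 899.8265.
Convexity = Σ t(t+1)·PV / [P·(1+y)²] = 26,804.5683 / (899.8265 × 1.048576) = 28.40862.

28.409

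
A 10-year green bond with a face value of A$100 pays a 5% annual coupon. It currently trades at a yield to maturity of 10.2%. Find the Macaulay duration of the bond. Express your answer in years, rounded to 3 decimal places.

Periodic yield y = 0.102. Discount each cash flow and weight by its year:
  t   CF        PV=CF/(1+0.102)^t    t·PV
  1         5.00         4.5372         4.5372
  2         5.00         4.1172         8.2345
  3         5.00         3.7362        11.2085
  4         5.00         3.3903        13.5614
  5         5.00         3.0765        15.3827
  6         5.00         2.7918        16.7507
  7         5.00         2.5334        17.7336
  8         5.00         2.2989        18.3911
  9         5.00         2.0861        18.7749
  10      105.00        39.7533       397.5332
  Σ                     68.3209       522.1076
Price P = Σ PV = 68.3209.
Macaulay duration = Σ(t·PV) / P = 522.1076 / 68.3209 = 7.64199 years.

7.642 years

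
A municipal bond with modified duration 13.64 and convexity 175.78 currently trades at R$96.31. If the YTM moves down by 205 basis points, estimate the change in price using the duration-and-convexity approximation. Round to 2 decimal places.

+R$30.49

Duration effect: -D_mod·Δy = -13.64 × (-0.0205) = +0.279620
Convexity effect: ½·C·(Δy)² = 0.5 × 175.78 × (-0.0205)² = +0.0369357725
ΔP/P ≈ +0.279620 + 0.0369357725 = +0.3165557725
ΔP ≈ 96.31 × (+0.3165557725) = +30.487486449475.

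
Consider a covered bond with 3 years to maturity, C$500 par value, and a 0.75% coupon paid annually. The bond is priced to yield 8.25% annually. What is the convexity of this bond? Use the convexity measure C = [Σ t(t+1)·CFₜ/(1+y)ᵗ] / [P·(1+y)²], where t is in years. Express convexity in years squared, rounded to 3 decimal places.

With y = 0.0825:
  t   CF        PV=CF/(1+0.0825)^t    t·PV        t(t+1)·PV
  1         3.75         3.4642         3.4642           6.9284
  2         3.75         3.2002         6.4004          19.2011
  3       503.75       397.1288     1,191.3863       4,765.5452
  Σ                    403.7932     1,201.2509       4,791.6747
P = 403.7932.
Convexity = Σ t(t+1)·PV / [P·(1+y)²] = 4,791.6747 / (403.7932 × 1.171806) = 10.12681.

10.127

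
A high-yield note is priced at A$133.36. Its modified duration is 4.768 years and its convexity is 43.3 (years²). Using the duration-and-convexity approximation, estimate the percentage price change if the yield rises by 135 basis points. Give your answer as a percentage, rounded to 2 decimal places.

Duration effect: -D_mod·Δy = -4.768 × (+0.0135) = -0.064368
Convexity effect: ½·C·(Δy)² = 0.5 × 43.3 × (0.0135)² = +0.0039457125
ΔP/P ≈ -0.064368 + 0.0039457125 = -0.0604222875
= -6.04222875%.

-6.04%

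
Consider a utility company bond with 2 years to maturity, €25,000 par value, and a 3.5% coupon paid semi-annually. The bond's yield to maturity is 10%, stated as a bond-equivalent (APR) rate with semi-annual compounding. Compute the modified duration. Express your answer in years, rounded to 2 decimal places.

1.85 years

Periodic yield y = 0.05. First find Macaulay duration:
  t   CF        PV=CF/(1+0.05)^t    t·PV
  1       437.50       416.6667       416.6667
  2       437.50       396.8254       793.6508
  3       437.50       377.9289     1,133.7868
  4    25,437.50    20,927.4942    83,709.9768
  Σ                 22,118.9152    86,054.0811
P = 22,118.9152; Macaulay duration = 86,054.0811 / 22,118.9152 = 3.89052 half-year periods = 1.94526 years.
Modified duration = D_Mac / (1 + y) = 1.94526 / 1.05 = 1.85263 years.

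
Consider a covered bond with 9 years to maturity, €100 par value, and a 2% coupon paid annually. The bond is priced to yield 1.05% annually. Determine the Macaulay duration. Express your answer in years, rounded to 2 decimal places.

Periodic yield y = 0.0105. Discount each cash flow and weight by its year:
  t   CF        PV=CF/(1+0.0105)^t    t·PV
  1         2.00         1.9792         1.9792
  2         2.00         1.9587         3.9173
  3         2.00         1.9383         5.8149
  4         2.00         1.9182         7.6726
  5         2.00         1.8982         9.4911
  6         2.00         1.8785        11.2710
  7         2.00         1.8590        13.0129
  8         2.00         1.8397        14.7173
  9       102.00        92.8482       835.6335
  Σ                    108.1179       903.5099
Price P = Σ PV = 108.1179.
Macaulay duration = Σ(t·PV) / P = 903.5099 / 108.1179 = 8.35671 years.

8.36 years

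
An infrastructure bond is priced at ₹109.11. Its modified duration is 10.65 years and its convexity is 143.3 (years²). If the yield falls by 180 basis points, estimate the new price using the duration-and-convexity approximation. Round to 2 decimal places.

₹132.56

Duration effect: -D_mod·Δy = -10.65 × (-0.018) = +0.191700
Convexity effect: ½·C·(Δy)² = 0.5 × 143.3 × (-0.018)² = +0.0232146
ΔP/P ≈ +0.191700 + 0.0232146 = +0.2149146
New price ≈ 109.11 × (1 + 0.2149146) = 132.559332006.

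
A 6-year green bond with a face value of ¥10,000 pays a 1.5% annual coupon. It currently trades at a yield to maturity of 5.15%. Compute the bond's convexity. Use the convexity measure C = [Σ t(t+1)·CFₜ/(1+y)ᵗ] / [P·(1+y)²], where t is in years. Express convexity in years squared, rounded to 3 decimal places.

With y = 0.0515:
  t   CF        PV=CF/(1+0.0515)^t    t·PV        t(t+1)·PV
  1       150.00       142.6534       142.6534         285.3067
  2       150.00       135.6665       271.3331         813.9992
  3       150.00       129.0219       387.0657       1,548.2628
  4       150.00       122.7027       490.8108       2,454.0542
  5       150.00       116.6930       583.4651       3,500.7906
  6    10,150.00     7,509.4889    45,056.9334     315,398.5341
  Σ                  8,156.2264    46,932.2615     324,000.9475
P = 8,156.2264.
Convexity = Σ t(t+1)·PV / [P·(1+y)²] = 324,000.9475 / (8,156.2264 × 1.105652) = 35.92845.

35.928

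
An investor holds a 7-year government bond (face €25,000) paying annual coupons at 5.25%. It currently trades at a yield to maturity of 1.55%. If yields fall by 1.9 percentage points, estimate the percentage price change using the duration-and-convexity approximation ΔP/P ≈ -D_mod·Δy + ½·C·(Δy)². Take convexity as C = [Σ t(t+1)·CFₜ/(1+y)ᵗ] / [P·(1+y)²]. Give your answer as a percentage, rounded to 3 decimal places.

With y = 0.0155:
  t   CF        PV=CF/(1+0.0155)^t    t·PV        t(t+1)·PV
  1     1,312.50     1,292.4668     1,292.4668       2,584.9335
  2     1,312.50     1,272.7393     2,545.4786       7,636.4358
  3     1,312.50     1,253.3130     3,759.9389      15,039.7555
  4     1,312.50     1,234.1831     4,936.7325      24,683.6623
  5     1,312.50     1,215.3453     6,076.7263      36,460.3580
  6     1,312.50     1,196.7949     7,180.7697      50,265.3876
  7    26,312.50    23,626.6756   165,386.7294   1,323,093.8355
  Σ                 31,091.5180   191,178.8421   1,459,764.3683
P = 31,091.5180; D_Mac = 6.14891 yrs; D_mod = 6.05505 yrs; C = 45.52825.
Duration effect: -6.05505 × (-0.019) = +0.115046
Convexity effect: 0.5 × 45.52825 × (-0.019)² = +0.0082178
ΔP/P ≈ +0.115046 + 0.0082178 = +0.123264 = +12.3264%.

+12.326%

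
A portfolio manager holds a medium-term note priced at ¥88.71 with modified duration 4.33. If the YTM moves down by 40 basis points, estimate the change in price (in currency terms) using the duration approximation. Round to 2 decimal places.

+¥1.54

Duration approximation: ΔP/P ≈ -D_mod · Δy = -4.33 × (-0.004) = +0.017320.
ΔP ≈ 88.71 × (+0.017320) = +1.5364572.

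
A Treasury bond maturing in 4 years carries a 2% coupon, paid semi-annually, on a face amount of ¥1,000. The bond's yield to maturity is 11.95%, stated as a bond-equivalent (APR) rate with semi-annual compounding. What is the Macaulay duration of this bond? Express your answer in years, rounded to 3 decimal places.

Periodic yield y = 0.05975. Discount each cash flow and weight by its period:
  t   CF        PV=CF/(1+0.05975)^t    t·PV
  1        10.00         9.4362         9.4362
  2        10.00         8.9042        17.8083
  3        10.00         8.4021        25.2064
  4        10.00         7.9284        31.7137
  5        10.00         7.4814        37.4070
  6        10.00         7.0596        42.3575
  7        10.00         6.6616        46.6309
  8     1,010.00       634.8834     5,079.0672
  Σ                    690.7569     5,289.6272
Price P = Σ PV = 690.7569.
Macaulay duration = Σ(t·PV) / P = 5,289.6272 / 690.7569 = 7.65773 half-year periods.
In years: 7.65773 / 2 = 3.82886 years.

3.829 years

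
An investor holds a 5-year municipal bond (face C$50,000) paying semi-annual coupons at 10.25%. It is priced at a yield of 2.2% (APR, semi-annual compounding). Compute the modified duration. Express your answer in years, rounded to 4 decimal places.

4.1509 years

Periodic yield y = 0.011. First find Macaulay duration:
  t   CF        PV=CF/(1+0.011)^t    t·PV
  1     2,562.50     2,534.6192     2,534.6192
  2     2,562.50     2,507.0417     5,014.0835
  3     2,562.50     2,479.7643     7,439.2930
  4     2,562.50     2,452.7837     9,811.1348
  5     2,562.50     2,426.0966    12,130.4832
  6     2,562.50     2,399.6999    14,398.1996
  7     2,562.50     2,373.5904    16,615.1331
  8     2,562.50     2,347.7650    18,782.1202
  9     2,562.50     2,322.2206    20,899.9854
  10   52,562.50    47,115.5708   471,155.7083
  Σ                 68,959.1524   578,780.7604
P = 68,959.1524; Macaulay duration = 578,780.7604 / 68,959.1524 = 8.39310 half-year periods = 4.19655 years.
Modified duration = D_Mac / (1 + y) = 4.19655 / 1.011 = 4.15089 years.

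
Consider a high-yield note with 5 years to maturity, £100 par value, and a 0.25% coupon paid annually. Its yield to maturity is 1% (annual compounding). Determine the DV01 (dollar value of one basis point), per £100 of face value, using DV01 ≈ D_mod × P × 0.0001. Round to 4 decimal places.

Periodic yield y = 0.01.
  t   CF        PV=CF/(1+0.01)^t    t·PV
  1         0.25         0.2475         0.2475
  2         0.25         0.2451         0.4901
  3         0.25         0.2426         0.7279
  4         0.25         0.2402         0.9610
  5       100.25        95.3844       476.9222
  Σ                     96.3599       479.3488
P = 96.3599; D_Mac = 4.97457 yrs; D_mod = 4.92531 yrs.
DV01 ≈ 4.92531 × 96.3599 × 0.0001 = 0.047460.

£0.0475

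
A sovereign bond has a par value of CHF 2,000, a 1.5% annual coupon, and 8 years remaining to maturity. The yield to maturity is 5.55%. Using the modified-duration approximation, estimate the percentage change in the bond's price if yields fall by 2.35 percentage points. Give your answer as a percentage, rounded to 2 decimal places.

Periodic yield y = 0.0555. Modified duration first:
  t   CF        PV=CF/(1+0.0555)^t    t·PV
  1        30.00        28.4225        28.4225
  2        30.00        26.9280        53.8561
  3        30.00        25.5121        76.5364
  4        30.00        24.1706        96.6826
  5        30.00        22.8997       114.4986
  6        30.00        21.6956       130.1736
  7        30.00        20.5548       143.8837
  8     2,030.00     1,317.7412    10,541.9299
  Σ                  1,487.9247    11,185.9834
P = 1,487.9247; D_Mac = 7.51784 yrs; D_mod = 7.51784/(1+0.0555) = 7.12254 yrs.
ΔP/P ≈ -D_mod · Δy = -7.12254 × (-0.0235) = +0.167380 = +16.7380%.

+16.74%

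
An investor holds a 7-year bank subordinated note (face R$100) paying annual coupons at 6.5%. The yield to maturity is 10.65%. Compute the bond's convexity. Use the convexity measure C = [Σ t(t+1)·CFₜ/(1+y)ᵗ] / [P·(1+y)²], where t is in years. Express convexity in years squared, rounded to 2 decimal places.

34.53

With y = 0.1065:
  t   CF        PV=CF/(1+0.1065)^t    t·PV        t(t+1)·PV
  1         6.50         5.8744         5.8744          11.7488
  2         6.50         5.3090        10.6179          31.8538
  3         6.50         4.7980        14.3940          57.5758
  4         6.50         4.3362        17.3447          86.7237
  5         6.50         3.9188        19.5941         117.5649
  6         6.50         3.5416        21.2499         148.7490
  7       106.50        52.4433       367.1028       2,936.8226
  Σ                     80.2213       456.1778       3,391.0386
P = 80.2213.
Convexity = Σ t(t+1)·PV / [P·(1+y)²] = 3,391.0386 / (80.2213 × 1.224342) = 34.52554.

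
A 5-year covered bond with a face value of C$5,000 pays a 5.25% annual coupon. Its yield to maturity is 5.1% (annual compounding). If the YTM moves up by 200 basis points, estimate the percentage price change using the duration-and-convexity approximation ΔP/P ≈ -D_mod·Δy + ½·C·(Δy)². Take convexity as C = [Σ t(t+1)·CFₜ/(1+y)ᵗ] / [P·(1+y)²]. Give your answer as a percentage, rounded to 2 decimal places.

With y = 0.051:
  t   CF        PV=CF/(1+0.051)^t    t·PV        t(t+1)·PV
  1       262.50       249.7621       249.7621         499.5243
  2       262.50       237.6424       475.2847       1,425.8542
  3       262.50       226.1107       678.3322       2,713.3287
  4       262.50       215.1387       860.5546       4,302.7730
  5     5,262.50     4,103.7276    20,518.6382     123,111.8290
  Σ                  5,032.3815    22,782.5718     132,053.3092
P = 5,032.3815; D_Mac = 4.52719 yrs; D_mod = 4.30751 yrs; C = 23.75583.
Duration effect: -4.30751 × (+0.02) = -0.086150
Convexity effect: 0.5 × 23.75583 × (0.02)² = +0.0047512
ΔP/P ≈ -0.086150 + 0.0047512 = -0.081399 = -8.1399%.

-8.14%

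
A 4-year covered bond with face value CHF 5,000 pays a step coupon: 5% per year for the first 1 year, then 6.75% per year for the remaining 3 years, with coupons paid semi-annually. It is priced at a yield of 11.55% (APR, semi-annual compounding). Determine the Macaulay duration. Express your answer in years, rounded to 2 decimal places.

Periodic yield y = 0.05775. Discount each cash flow and weight by its period:
  t   CF        PV=CF/(1+0.05775)^t    t·PV
  1       125.00       118.1754       118.1754
  2       125.00       111.7233       223.4467
  3       168.75       142.5918       427.7755
  4       168.75       134.8068       539.2270
  5       168.75       127.4467       637.2335
  6       168.75       120.4885       722.9310
  7       168.75       113.9102       797.3713
  8     5,168.75     3,298.5362    26,388.2896
  Σ                  4,167.6789    29,854.4500
Price P = Σ PV = 4,167.6789.
Macaulay duration = Σ(t·PV) / P = 29,854.4500 / 4,167.6789 = 7.16333 half-year periods.
In years: 7.16333 / 2 = 3.58166 years.

3.58 years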